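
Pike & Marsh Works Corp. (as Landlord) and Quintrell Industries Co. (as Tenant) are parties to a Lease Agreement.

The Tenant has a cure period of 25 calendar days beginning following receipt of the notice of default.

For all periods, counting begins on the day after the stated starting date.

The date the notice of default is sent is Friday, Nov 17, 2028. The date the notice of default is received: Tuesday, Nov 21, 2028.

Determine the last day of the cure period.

Dec 16, 2028

Adding 25 calendar days to Nov 21, 2028 gives Dec 16, 2028, which is the last day of the cure period.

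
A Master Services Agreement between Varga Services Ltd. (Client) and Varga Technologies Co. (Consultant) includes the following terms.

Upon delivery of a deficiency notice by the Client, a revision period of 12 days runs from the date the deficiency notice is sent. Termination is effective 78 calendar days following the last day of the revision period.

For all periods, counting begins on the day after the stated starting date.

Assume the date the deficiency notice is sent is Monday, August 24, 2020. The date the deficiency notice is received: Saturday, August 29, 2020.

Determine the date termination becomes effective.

November 22, 2020

Adding 12 calendar days to August 24, 2020 gives September 5, 2020, which is the last day of the revision period.
The date termination becomes effective: September 5, 2020 + 78 days = November 22, 2020.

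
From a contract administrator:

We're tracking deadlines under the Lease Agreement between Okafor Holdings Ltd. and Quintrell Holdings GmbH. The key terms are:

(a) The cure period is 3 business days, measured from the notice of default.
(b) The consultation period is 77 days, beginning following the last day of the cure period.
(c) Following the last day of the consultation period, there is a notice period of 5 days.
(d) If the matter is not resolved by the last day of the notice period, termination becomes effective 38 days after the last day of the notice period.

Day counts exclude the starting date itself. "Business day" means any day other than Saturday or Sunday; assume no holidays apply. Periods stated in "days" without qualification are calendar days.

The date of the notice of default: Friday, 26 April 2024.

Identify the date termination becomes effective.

The last day of the cure period: 3 business days after Friday, 26 April 2024, skipping weekends — Apr 29, Apr 30, May 1 — lands on Wednesday, 1 May 2024.
The last day of the consultation period: 1 May 2024 + 77 days = 17 July 2024.
Adding 5 calendar days to 17 July 2024 gives 22 July 2024, which is the last day of the notice period.
The date termination becomes effective: 38 calendar days after 22 July 2024 is 29 August 2024.

29 August 2024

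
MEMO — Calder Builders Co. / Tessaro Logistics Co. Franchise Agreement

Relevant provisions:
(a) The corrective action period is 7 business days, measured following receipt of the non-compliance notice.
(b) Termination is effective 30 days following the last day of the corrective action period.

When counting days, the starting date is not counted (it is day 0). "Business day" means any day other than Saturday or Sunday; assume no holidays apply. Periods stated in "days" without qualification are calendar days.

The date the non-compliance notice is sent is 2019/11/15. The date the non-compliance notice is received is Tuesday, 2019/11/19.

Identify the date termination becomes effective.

2019/12/28

The last day of the corrective action period: 7 business days after Tuesday, 2019/11/19, skipping weekends — Nov 20, Nov 21, Nov 22, Nov 25, Nov 26, Nov 27, Nov 28 — lands on Thursday, 2019/11/28.
The date termination becomes effective: 30 calendar days after 2019/11/28 is 2019/12/28.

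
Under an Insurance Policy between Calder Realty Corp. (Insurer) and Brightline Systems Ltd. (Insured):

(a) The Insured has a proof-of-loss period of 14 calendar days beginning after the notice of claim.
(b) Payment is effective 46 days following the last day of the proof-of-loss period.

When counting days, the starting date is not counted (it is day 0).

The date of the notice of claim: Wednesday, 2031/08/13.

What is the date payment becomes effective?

2031/10/12

Adding 14 calendar days to 2031/08/13 gives 2031/08/27, which is the last day of the proof-of-loss period.
The date payment becomes effective: 2031/08/27 + 46 days = 2031/10/12.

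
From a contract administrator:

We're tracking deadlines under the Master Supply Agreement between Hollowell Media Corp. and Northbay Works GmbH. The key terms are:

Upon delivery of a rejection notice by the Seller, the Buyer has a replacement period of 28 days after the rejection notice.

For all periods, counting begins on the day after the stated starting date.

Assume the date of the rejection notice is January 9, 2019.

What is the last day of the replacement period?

February 6, 2019

Adding 28 calendar days to January 9, 2019 gives February 6, 2019, which is the last day of the replacement period.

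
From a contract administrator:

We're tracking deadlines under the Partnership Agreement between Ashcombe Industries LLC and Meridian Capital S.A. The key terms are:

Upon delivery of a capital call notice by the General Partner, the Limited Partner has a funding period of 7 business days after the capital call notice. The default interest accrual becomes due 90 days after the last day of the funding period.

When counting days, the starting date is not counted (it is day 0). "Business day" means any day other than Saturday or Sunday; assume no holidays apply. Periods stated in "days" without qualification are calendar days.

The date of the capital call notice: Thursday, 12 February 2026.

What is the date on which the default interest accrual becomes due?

The last day of the funding period: counting 7 business days from Thursday, 12 February 2026 (Feb 13, Feb 16, Feb 17, Feb 18, Feb 19, Feb 20, Feb 23, skipping weekends) reaches Monday, 23 February 2026.
The date on which the default interest accrual becomes due: 90 calendar days after 23 February 2026 is 24 May 2026.

24 May 2026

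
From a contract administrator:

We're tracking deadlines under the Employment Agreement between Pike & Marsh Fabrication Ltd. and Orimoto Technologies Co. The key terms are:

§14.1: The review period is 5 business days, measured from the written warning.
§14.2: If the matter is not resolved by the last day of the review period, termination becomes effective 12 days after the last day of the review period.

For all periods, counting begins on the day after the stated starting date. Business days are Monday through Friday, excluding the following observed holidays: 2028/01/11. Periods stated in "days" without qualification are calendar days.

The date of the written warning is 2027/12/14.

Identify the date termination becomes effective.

2028/01/02

From Tuesday, 2027/12/14, 5 business days (Dec 15, Dec 16, Dec 17, Dec 20, Dec 21, skipping weekends) brings us to Tuesday, 2027/12/21, which is the last day of the review period.
The date termination becomes effective: 2027/12/21 + 12 days = 2028/01/02.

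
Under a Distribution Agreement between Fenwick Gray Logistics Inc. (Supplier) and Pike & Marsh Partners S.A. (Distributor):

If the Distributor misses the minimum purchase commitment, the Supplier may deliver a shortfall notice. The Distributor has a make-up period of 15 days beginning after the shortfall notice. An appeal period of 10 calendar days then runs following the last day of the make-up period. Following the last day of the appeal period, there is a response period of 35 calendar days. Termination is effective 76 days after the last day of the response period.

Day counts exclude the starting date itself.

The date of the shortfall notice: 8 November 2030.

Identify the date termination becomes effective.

24 March 2031

The last day of the make-up period: 8 November 2030 + 15 days = 23 November 2030.
The last day of the appeal period: 10 calendar days after 23 November 2030 is 3 December 2030.
The last day of the response period: 3 December 2030 + 35 days = 7 January 2031.
Adding 76 calendar days to 7 January 2031 gives 24 March 2031, which is the date termination becomes effective.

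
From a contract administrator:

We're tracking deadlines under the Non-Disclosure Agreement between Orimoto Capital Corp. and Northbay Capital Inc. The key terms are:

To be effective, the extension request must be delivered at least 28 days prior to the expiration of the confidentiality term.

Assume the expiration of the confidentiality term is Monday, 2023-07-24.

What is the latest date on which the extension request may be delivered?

2023-06-26

Counting back 28 calendar days from 2023-07-24 gives 2023-06-26.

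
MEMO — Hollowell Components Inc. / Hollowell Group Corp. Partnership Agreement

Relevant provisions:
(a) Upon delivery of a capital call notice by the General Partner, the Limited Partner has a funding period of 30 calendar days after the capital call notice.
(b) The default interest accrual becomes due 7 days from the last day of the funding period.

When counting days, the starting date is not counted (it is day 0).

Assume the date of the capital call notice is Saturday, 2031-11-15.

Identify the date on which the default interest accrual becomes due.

2031-12-22

The last day of the funding period: 2031-11-15 + 30 days = 2031-12-15.
The date on which the default interest accrual becomes due: 2031-12-15 + 7 days = 2031-12-22.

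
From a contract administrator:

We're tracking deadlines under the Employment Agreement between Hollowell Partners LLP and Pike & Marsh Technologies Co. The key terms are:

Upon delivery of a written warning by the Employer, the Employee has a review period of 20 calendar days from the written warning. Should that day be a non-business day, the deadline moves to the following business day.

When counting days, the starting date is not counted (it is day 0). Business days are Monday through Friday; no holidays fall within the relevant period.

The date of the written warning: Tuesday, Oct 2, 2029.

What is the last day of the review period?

The last day of the review period: 20 calendar days after Oct 2, 2029 is Oct 22, 2029. Oct 22, 2029 is a Monday, so no roll-forward applies.

Oct 22, 2029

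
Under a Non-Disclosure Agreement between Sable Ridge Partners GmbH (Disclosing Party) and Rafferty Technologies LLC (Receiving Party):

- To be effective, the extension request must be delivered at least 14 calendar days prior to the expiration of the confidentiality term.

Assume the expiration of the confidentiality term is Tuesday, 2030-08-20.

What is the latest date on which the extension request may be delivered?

2030-08-20 minus 14 days is 2030-08-06.

2030-08-06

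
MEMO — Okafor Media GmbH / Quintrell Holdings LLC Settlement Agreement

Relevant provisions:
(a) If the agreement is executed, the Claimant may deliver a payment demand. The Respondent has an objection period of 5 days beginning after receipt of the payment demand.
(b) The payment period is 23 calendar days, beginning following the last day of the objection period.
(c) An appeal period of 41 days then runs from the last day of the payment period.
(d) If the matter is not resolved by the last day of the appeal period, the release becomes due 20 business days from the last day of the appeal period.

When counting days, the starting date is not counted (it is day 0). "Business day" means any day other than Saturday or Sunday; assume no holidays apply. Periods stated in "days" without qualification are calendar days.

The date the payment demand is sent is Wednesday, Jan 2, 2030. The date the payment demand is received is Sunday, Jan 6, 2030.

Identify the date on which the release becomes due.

The last day of the objection period: Jan 6, 2030 + 5 days = Jan 11, 2030.
The last day of the payment period: 23 calendar days after Jan 11, 2030 is Feb 3, 2030.
The last day of the appeal period: 41 calendar days after Feb 3, 2030 is Mar 16, 2030.
The date on which the release becomes due: 20 business days after Saturday, Mar 16, 2030, skipping weekends — Mar 18, Mar 19, Mar 20, Mar 21, …, Apr 10, Apr 11, Apr 12 — lands on Friday, Apr 12, 2030.

Apr 12, 2030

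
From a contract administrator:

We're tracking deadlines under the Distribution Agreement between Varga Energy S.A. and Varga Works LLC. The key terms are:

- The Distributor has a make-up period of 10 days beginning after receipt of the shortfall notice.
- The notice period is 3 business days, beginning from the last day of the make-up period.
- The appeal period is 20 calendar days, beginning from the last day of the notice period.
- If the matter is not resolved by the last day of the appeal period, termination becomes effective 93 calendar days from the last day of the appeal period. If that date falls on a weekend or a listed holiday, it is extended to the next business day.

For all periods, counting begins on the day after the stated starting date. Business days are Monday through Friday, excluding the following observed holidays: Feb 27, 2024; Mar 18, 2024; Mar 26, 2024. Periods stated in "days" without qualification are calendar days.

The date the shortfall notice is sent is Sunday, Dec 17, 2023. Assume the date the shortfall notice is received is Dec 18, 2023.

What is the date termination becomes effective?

Adding 10 calendar days to Dec 18, 2023 gives Dec 28, 2023, which is the last day of the make-up period.
The last day of the notice period: counting 3 business days from Thursday, Dec 28, 2023 (Dec 29, Jan 1, Jan 2, skipping weekends) reaches Tuesday, Jan 2, 2024.
The last day of the appeal period: 20 calendar days after Jan 2, 2024 is Jan 22, 2024.
The date termination becomes effective: Jan 22, 2024 + 93 days = Apr 24, 2024. Apr 24, 2024 is a Wednesday and is not a listed holiday, so no roll-forward applies.

Apr 24, 2024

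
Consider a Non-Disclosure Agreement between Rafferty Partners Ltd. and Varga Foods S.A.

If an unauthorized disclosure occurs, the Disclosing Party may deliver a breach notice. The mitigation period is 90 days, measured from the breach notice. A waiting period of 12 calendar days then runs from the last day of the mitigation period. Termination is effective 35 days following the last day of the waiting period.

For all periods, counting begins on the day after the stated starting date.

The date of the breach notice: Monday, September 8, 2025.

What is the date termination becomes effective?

Adding 90 calendar days to September 8, 2025 gives December 7, 2025, which is the last day of the mitigation period.
The last day of the waiting period: December 7, 2025 + 12 days = December 19, 2025.
The date termination becomes effective: December 19, 2025 + 35 days = January 23, 2026.

January 23, 2026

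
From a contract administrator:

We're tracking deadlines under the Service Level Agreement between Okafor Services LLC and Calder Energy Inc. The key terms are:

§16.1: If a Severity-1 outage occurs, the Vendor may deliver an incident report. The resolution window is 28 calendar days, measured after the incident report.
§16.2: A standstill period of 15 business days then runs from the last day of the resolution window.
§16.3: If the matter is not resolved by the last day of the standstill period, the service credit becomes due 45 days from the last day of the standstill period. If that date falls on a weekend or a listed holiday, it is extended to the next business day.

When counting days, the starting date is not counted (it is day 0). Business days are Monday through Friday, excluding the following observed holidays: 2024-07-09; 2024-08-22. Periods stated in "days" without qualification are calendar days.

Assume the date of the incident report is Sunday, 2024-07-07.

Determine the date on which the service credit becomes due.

2024-10-10

The last day of the resolution window: 28 calendar days after 2024-07-07 is 2024-08-04.
The last day of the standstill period: 15 business days after Sunday, 2024-08-04, skipping weekends and the listed holiday on Aug 22 — Aug 5, Aug 6, Aug 7, Aug 8, …, Aug 21, Aug 23, Aug 26 — lands on Monday, 2024-08-26.
The date on which the service credit becomes due: 2024-08-26 + 45 days = 2024-10-10. 2024-10-10 is a Thursday and is not a listed holiday, so no roll-forward applies.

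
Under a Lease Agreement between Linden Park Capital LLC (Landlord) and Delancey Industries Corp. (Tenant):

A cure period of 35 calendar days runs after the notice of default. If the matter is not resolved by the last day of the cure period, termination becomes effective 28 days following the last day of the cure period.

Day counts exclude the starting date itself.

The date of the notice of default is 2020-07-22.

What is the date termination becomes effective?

2020-09-23

The last day of the cure period: 2020-07-22 + 35 days = 2020-08-26.
The date termination becomes effective: 2020-08-26 + 28 days = 2020-09-23.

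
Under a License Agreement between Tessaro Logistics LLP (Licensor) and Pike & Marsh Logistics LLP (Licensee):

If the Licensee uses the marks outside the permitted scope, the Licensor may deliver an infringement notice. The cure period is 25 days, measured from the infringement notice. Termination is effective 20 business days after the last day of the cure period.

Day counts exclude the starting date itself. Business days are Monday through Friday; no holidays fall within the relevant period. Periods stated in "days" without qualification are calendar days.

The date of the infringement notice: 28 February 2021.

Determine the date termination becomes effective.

22 April 2021

The last day of the cure period: 28 February 2021 + 25 days = 25 March 2021.
The date termination becomes effective: counting 20 business days from Thursday, 25 March 2021 (Mar 26, Mar 29, Mar 30, Mar 31, …, Apr 20, Apr 21, Apr 22, skipping weekends) reaches Thursday, 22 April 2021.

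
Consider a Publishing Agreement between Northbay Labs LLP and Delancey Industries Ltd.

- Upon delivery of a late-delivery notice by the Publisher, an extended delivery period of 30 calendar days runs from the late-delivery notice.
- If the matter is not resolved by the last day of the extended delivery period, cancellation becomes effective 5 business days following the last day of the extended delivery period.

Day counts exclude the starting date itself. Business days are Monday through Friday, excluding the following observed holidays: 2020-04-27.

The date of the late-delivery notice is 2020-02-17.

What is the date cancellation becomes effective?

2020-03-25

Adding 30 calendar days to 2020-02-17 gives 2020-03-18, which is the last day of the extended delivery period.
From Wednesday, 2020-03-18, 5 business days (Mar 19, Mar 20, Mar 23, Mar 24, Mar 25, skipping weekends) brings us to Wednesday, 2020-03-25, which is the date cancellation becomes effective.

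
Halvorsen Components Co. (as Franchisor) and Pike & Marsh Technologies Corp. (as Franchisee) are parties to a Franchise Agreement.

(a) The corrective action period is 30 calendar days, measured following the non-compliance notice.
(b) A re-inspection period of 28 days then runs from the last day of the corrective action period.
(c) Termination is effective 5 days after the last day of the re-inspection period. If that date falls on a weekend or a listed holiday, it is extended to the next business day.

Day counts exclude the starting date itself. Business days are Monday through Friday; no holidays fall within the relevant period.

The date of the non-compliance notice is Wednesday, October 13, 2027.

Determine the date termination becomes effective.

The last day of the corrective action period: October 13, 2027 + 30 days = November 12, 2027.
The last day of the re-inspection period: November 12, 2027 + 28 days = December 10, 2027.
The date termination becomes effective: December 10, 2027 + 5 days = December 15, 2027. December 15, 2027 is a Wednesday, so no roll-forward applies.

December 15, 2027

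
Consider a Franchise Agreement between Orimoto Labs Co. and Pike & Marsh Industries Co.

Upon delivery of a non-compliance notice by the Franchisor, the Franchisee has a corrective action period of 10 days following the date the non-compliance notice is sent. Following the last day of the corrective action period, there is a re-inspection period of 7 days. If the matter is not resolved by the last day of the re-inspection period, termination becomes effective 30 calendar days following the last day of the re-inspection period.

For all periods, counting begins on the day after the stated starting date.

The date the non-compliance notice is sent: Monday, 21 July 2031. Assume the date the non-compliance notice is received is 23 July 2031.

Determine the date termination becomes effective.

The last day of the corrective action period: 10 calendar days after 21 July 2031 is 31 July 2031.
The last day of the re-inspection period: 31 July 2031 + 7 days = 7 August 2031.
The date termination becomes effective: 30 calendar days after 7 August 2031 is 6 September 2031.

6 September 2031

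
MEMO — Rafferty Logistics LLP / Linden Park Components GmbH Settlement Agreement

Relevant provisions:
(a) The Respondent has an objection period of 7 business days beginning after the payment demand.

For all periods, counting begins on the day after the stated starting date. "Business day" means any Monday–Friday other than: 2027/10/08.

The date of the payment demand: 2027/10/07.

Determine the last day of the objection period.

The last day of the objection period: 7 business days after Thursday, 2027/10/07, skipping weekends and the listed holiday on Oct 8 — Oct 11, Oct 12, Oct 13, Oct 14, Oct 15, Oct 18, Oct 19 — lands on Tuesday, 2027/10/19.

2027/10/19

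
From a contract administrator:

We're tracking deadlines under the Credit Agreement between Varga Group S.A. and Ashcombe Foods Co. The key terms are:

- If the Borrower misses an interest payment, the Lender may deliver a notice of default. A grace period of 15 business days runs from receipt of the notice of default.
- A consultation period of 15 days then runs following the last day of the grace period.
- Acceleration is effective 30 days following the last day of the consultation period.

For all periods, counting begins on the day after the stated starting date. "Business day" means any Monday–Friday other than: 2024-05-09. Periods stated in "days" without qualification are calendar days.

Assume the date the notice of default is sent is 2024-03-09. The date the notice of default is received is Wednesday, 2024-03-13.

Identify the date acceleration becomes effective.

2024-05-18

The last day of the grace period: 15 business days after Wednesday, 2024-03-13, skipping weekends — Mar 14, Mar 15, Mar 18, Mar 19, …, Apr 1, Apr 2, Apr 3 — lands on Wednesday, 2024-04-03.
Adding 15 calendar days to 2024-04-03 gives 2024-04-18, which is the last day of the consultation period.
The date acceleration becomes effective: 30 calendar days after 2024-04-18 is 2024-05-18.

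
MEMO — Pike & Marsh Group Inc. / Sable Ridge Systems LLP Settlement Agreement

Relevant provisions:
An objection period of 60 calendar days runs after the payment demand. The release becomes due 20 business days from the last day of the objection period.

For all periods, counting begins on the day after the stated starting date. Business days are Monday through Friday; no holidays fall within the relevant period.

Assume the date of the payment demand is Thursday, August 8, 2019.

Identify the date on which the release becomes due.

November 4, 2019

The last day of the objection period: 60 calendar days after August 8, 2019 is October 7, 2019.
From Monday, October 7, 2019, 20 business days (Oct 8, Oct 9, Oct 10, Oct 11, …, Oct 31, Nov 1, Nov 4, skipping weekends) brings us to Monday, November 4, 2019, which is the date on which the release becomes due.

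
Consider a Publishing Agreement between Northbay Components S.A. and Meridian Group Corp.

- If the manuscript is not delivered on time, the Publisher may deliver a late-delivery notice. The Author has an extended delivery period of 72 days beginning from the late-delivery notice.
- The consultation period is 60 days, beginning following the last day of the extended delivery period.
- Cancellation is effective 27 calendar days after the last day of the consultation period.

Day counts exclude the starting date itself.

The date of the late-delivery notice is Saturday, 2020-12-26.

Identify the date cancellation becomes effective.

2021-06-03

The last day of the extended delivery period: 72 calendar days after 2020-12-26 is 2021-03-08.
The last day of the consultation period: 2021-03-08 + 60 days = 2021-05-07.
The date cancellation becomes effective: 27 calendar days after 2021-05-07 is 2021-06-03.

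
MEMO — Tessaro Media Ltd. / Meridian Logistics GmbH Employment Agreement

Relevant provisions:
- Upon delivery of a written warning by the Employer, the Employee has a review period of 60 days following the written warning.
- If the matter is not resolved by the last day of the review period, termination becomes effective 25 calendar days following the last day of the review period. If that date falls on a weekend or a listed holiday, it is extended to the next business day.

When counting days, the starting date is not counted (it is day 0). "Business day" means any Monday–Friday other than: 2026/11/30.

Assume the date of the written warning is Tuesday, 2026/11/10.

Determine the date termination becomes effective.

2027/02/03

Adding 60 calendar days to 2026/11/10 gives 2027/01/09, which is the last day of the review period.
The date termination becomes effective: 25 calendar days after 2027/01/09 is 2027/02/03. 2027/02/03 is a Wednesday and is not a listed holiday, so no roll-forward applies.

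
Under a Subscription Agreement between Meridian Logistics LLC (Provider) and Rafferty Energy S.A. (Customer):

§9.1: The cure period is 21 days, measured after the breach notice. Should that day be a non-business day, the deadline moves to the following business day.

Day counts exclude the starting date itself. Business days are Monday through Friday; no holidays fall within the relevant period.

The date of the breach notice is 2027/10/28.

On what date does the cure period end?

The last day of the cure period: 2027/10/28 + 21 days = 2027/11/18. 2027/11/18 is a Thursday, so no roll-forward applies.

2027/11/18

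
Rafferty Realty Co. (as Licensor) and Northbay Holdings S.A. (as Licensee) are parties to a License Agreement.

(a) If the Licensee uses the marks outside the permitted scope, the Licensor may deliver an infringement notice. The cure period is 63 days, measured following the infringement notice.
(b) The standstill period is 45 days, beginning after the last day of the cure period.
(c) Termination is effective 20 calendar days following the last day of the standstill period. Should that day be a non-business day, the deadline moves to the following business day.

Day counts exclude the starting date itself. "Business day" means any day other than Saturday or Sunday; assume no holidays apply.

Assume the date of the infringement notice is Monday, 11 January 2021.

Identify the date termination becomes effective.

The last day of the cure period: 11 January 2021 + 63 days = 15 March 2021.
Adding 45 calendar days to 15 March 2021 gives 29 April 2021, which is the last day of the standstill period.
The date termination becomes effective: 20 calendar days after 29 April 2021 is 19 May 2021. 19 May 2021 is a Wednesday, so no roll-forward applies.

19 May 2021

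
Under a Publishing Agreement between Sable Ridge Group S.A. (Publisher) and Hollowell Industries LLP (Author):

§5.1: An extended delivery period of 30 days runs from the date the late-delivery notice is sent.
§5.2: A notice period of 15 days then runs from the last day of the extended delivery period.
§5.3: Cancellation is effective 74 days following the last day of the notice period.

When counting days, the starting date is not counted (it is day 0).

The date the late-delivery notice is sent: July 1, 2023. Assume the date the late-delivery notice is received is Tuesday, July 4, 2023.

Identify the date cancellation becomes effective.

The last day of the extended delivery period: July 1, 2023 + 30 days = July 31, 2023.
The last day of the notice period: 15 calendar days after July 31, 2023 is August 15, 2023.
Adding 74 calendar days to August 15, 2023 gives October 28, 2023, which is the date cancellation becomes effective.

October 28, 2023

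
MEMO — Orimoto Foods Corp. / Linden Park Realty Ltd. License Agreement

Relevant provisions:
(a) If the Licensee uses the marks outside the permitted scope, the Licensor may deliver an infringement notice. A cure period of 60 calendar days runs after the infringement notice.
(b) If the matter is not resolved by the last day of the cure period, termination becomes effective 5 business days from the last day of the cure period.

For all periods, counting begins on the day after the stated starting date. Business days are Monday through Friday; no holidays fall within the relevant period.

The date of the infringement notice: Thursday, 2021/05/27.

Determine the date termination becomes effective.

The last day of the cure period: 2021/05/27 + 60 days = 2021/07/26.
The date termination becomes effective: 5 business days after Monday, 2021/07/26, skipping weekends — Jul 27, Jul 28, Jul 29, Jul 30, Aug 2 — lands on Monday, 2021/08/02.

2021/08/02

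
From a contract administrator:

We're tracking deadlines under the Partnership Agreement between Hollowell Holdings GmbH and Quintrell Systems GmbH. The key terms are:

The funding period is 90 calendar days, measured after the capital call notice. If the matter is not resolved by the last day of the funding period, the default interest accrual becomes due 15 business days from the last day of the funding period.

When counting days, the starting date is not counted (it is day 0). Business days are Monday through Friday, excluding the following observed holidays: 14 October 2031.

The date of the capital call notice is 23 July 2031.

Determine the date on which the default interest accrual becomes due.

The last day of the funding period: 23 July 2031 + 90 days = 21 October 2031.
The date on which the default interest accrual becomes due: counting 15 business days from Tuesday, 21 October 2031 (Oct 22, Oct 23, Oct 24, Oct 27, …, Nov 7, Nov 10, Nov 11, skipping weekends) reaches Tuesday, 11 November 2031.

11 November 2031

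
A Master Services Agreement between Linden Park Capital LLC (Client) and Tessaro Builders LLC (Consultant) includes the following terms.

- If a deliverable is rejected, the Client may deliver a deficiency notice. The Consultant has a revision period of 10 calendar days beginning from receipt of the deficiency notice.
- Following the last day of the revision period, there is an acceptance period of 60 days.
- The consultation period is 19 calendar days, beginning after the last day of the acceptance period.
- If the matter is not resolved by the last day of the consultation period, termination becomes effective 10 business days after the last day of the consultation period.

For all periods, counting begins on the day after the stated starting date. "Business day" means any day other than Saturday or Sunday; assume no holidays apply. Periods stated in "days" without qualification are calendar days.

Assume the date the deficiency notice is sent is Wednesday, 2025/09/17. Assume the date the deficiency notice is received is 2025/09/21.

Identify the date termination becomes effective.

The last day of the revision period: 2025/09/21 + 10 days = 2025/10/01.
The last day of the acceptance period: 60 calendar days after 2025/10/01 is 2025/11/30.
Adding 19 calendar days to 2025/11/30 gives 2025/12/19, which is the last day of the consultation period.
The date termination becomes effective: 10 business days after Friday, 2025/12/19, skipping weekends — Dec 22, Dec 23, Dec 24, Dec 25, Dec 26, Dec 29, Dec 30, Dec 31, Jan 1, Jan 2 — lands on Friday, 2026/01/02.

2026/01/02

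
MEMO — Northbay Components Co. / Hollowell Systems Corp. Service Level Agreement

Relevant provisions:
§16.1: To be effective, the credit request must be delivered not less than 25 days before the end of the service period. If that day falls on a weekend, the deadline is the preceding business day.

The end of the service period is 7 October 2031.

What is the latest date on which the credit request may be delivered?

Counting back 25 calendar days from 7 October 2031 gives 12 September 2031. That is a Friday, so no adjustment is needed.

12 September 2031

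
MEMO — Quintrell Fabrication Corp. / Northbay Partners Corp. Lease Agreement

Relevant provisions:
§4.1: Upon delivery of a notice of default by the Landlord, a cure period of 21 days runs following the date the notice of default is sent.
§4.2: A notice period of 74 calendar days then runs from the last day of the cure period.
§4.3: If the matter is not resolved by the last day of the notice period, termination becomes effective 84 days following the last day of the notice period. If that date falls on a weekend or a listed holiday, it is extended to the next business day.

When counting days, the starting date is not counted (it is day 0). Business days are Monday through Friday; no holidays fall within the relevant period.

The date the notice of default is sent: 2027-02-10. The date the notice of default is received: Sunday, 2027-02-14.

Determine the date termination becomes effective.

The last day of the cure period: 21 calendar days after 2027-02-10 is 2027-03-03.
The last day of the notice period: 2027-03-03 + 74 days = 2027-05-16.
The date termination becomes effective: 2027-05-16 + 84 days = 2027-08-08. That falls on a Sunday, so it rolls to the next business day, Monday, 2027-08-09.

2027-08-09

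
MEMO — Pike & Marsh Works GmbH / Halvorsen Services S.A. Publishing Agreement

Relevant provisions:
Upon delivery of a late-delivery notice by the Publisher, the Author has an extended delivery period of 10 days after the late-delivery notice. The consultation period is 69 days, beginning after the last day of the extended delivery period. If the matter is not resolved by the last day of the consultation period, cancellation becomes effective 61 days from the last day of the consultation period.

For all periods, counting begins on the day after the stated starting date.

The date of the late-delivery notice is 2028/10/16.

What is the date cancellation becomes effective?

2029/03/05

The last day of the extended delivery period: 10 calendar days after 2028/10/16 is 2028/10/26.
The last day of the consultation period: 69 calendar days after 2028/10/26 is 2029/01/03.
Adding 61 calendar days to 2029/01/03 gives 2029/03/05, which is the date cancellation becomes effective.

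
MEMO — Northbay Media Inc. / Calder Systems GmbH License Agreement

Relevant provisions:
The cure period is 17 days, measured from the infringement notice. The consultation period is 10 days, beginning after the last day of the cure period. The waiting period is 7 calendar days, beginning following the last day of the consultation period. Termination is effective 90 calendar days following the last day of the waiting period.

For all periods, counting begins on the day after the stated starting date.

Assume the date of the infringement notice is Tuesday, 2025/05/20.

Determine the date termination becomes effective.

The last day of the cure period: 17 calendar days after 2025/05/20 is 2025/06/06.
The last day of the consultation period: 2025/06/06 + 10 days = 2025/06/16.
The last day of the waiting period: 7 calendar days after 2025/06/16 is 2025/06/23.
Adding 90 calendar days to 2025/06/23 gives 2025/09/21, which is the date termination becomes effective.

2025/09/21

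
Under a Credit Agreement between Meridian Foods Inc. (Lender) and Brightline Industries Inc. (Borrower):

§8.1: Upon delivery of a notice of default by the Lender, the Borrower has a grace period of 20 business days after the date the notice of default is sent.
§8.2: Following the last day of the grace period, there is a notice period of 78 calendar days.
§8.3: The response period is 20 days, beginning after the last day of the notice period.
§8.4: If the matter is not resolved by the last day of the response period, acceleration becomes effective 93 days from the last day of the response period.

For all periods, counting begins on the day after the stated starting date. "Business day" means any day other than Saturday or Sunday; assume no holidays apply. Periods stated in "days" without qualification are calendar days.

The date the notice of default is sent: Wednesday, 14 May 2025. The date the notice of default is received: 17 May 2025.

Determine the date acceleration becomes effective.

The last day of the grace period: counting 20 business days from Wednesday, 14 May 2025 (May 15, May 16, May 19, May 20, …, Jun 9, Jun 10, Jun 11, skipping weekends) reaches Wednesday, 11 June 2025.
The last day of the notice period: 11 June 2025 + 78 days = 28 August 2025.
The last day of the response period: 20 calendar days after 28 August 2025 is 17 September 2025.
The date acceleration becomes effective: 93 calendar days after 17 September 2025 is 19 December 2025.

19 December 2025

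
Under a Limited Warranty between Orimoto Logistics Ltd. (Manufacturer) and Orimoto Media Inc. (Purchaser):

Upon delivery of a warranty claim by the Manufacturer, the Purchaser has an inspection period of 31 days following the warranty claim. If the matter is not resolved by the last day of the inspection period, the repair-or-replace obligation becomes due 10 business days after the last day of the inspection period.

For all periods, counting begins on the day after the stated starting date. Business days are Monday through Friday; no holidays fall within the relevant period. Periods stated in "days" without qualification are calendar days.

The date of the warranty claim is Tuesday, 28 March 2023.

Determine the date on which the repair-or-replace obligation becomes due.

Adding 31 calendar days to 28 March 2023 gives 28 April 2023, which is the last day of the inspection period.
From Friday, 28 April 2023, 10 business days (May 1, May 2, May 3, May 4, May 5, May 8, May 9, May 10, May 11, May 12, skipping weekends) brings us to Friday, 12 May 2023, which is the date on which the repair-or-replace obligation becomes due.

12 May 2023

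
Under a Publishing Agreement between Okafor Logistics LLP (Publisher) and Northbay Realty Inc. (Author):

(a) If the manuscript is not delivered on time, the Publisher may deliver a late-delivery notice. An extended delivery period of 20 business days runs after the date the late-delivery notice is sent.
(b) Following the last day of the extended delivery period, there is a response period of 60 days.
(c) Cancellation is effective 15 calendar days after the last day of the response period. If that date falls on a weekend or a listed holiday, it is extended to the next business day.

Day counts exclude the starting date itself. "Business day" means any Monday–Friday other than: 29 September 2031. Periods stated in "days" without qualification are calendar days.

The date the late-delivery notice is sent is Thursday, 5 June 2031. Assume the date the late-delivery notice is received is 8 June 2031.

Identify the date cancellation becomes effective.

The last day of the extended delivery period: counting 20 business days from Thursday, 5 June 2031 (Jun 6, Jun 9, Jun 10, Jun 11, …, Jul 1, Jul 2, Jul 3, skipping weekends) reaches Thursday, 3 July 2031.
The last day of the response period: 60 calendar days after 3 July 2031 is 1 September 2031.
The date cancellation becomes effective: 15 calendar days after 1 September 2031 is 16 September 2031. 16 September 2031 is a Tuesday and is not a listed holiday, so no roll-forward applies.

16 September 2031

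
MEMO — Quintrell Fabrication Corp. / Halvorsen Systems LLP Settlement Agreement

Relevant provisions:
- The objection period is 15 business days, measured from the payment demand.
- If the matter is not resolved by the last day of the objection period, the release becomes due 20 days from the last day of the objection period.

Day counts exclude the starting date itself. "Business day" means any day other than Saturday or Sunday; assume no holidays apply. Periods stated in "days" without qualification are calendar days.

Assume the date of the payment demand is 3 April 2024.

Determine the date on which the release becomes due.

14 May 2024

From Wednesday, 3 April 2024, 15 business days (Apr 4, Apr 5, Apr 8, Apr 9, …, Apr 22, Apr 23, Apr 24, skipping weekends) brings us to Wednesday, 24 April 2024, which is the last day of the objection period.
The date on which the release becomes due: 24 April 2024 + 20 days = 14 May 2024.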